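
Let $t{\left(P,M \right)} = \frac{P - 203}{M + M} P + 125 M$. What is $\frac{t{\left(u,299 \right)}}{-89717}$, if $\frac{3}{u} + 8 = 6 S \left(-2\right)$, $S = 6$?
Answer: $- \frac{143041648729}{343364902400} \approx -0.41659$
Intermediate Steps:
$u = - \frac{3}{80}$ ($u = \frac{3}{-8 + 6 \cdot 6 \left(-2\right)} = \frac{3}{-8 + 36 \left(-2\right)} = \frac{3}{-8 - 72} = \frac{3}{-80} = 3 \left(- \frac{1}{80}\right) = - \frac{3}{80} \approx -0.0375$)
$t{\left(P,M \right)} = 125 M + \frac{P \left(-203 + P\right)}{2 M}$ ($t{\left(P,M \right)} = \frac{-203 + P}{2 M} P + 125 M = \frac{P \left(-203 + P\right)}{2 M} + 125 M = 125 M + \frac{P \left(-203 + P\right)}{2 M}$)
$\frac{t{\left(u,299 \right)}}{-89717} = \frac{\frac{1}{2} \cdot \frac{1}{299} \left(\left(- \frac{3}{80}\right)^{2} - - \frac{609}{80} + 250 \cdot 299^{2}\right)}{-89717} = \frac{1}{2} \cdot \frac{1}{299} \left(\frac{9}{6400} + \frac{609}{80} + 250 \cdot 89401\right) \left(- \frac{1}{89717}\right) = \frac{1}{2} \cdot \frac{1}{299} \left(\frac{9}{6400} + \frac{609}{80} + 22350250\right) \left(- \frac{1}{89717}\right) = \frac{1}{2} \cdot \frac{1}{299} \cdot \frac{143041648729}{6400} \left(- \frac{1}{89717}\right) = \frac{143041648729}{3827200} \left(- \frac{1}{89717}\right) = - \frac{143041648729}{343364902400}$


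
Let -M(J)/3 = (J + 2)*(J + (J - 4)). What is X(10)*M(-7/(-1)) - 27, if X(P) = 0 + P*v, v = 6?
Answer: -16227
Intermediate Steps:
X(P) = 6*P (X(P) = 0 + P*6 = 0 + 6*P = 6*P)
M(J) = -3*(-4 + 2*J)*(2 + J) (M(J) = -3*(J + 2)*(J + (J - 4)) = -3*(2 + J)*(J + (-4 + J)) = -3*(2 + J)*(-4 + 2*J) = -3*(-4 + 2*J)*(2 + J))
X(10)*M(-7/(-1)) - 27 = (6*10)*(24 - 6*(-7/(-1))²) - 27 = 60*(24 - 6*(-7*(-1))²) - 27 = 60*(24 - 6*7²) - 27 = 60*(24 - 6*49) - 27 = 60*(24 - 294) - 27 = 60*(-270) - 27 = -16200 - 27 = -16227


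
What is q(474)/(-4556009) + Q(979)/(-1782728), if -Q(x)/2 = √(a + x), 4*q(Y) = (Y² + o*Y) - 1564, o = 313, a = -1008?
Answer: -185737/9112018 + I*√29/891364 ≈ -0.020384 + 6.0415e-6*I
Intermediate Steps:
q(Y) = -391 + Y²/4 + 313*Y/4 (q(Y) = ((Y² + 313*Y) - 1564)/4 = (-1564 + Y² + 313*Y)/4 = -391 + Y²/4 + 313*Y/4)
Q(x) = -2*√(-1008 + x)
q(474)/(-4556009) + Q(979)/(-1782728) = (-391 + (¼)*474² + (313/4)*474)/(-4556009) - 2*√(-1008 + 979)/(-1782728) = (-391 + (¼)*224676 + 74181/2)*(-1/4556009) - 2*I*√29*(-1/1782728) = (-391 + 56169 + 74181/2)*(-1/4556009) - 2*I*√29*(-1/1782728) = (185737/2)*(-1/4556009) - 2*I*√29*(-1/1782728) = -185737/9112018 + I*√29/891364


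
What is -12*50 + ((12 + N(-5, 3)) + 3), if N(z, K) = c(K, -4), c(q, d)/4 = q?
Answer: -573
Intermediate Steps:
c(q, d) = 4*q
N(z, K) = 4*K
-12*50 + ((12 + N(-5, 3)) + 3) = -12*50 + ((12 + 4*3) + 3) = -600 + ((12 + 12) + 3) = -600 + (24 + 3) = -600 + 27 = -573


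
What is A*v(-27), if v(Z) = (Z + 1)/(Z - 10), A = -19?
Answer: -494/37 ≈ -13.351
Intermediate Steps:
v(Z) = (1 + Z)/(-10 + Z)
A*v(-27) = -19*(1 - 27)/(-10 - 27) = -19*(-26)/(-37) = -(-19)*(-26)/37 = -19*26/37 = -494/37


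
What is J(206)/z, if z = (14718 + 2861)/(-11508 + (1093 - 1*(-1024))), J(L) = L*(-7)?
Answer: 13541822/17579 ≈ 770.34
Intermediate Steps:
J(L) = -7*L
z = -17579/9391 (z = 17579/(-11508 + (1093 + 1024)) = 17579/(-11508 + 2117) = 17579/(-9391) = 17579*(-1/9391) = -17579/9391 ≈ -1.8719)
J(206)/z = (-7*206)/(-17579/9391) = -1442*(-9391/17579) = 13541822/17579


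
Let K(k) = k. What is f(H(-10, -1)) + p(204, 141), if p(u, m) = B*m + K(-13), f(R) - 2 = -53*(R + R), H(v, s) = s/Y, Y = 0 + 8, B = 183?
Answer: 103221/4 ≈ 25805.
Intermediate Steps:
Y = 8
H(v, s) = s/8
f(R) = 2 - 106*R (f(R) = 2 - 53*(R + R) = 2 - 106*R)
p(u, m) = -13 + 183*m (p(u, m) = 183*m - 13 = -13 + 183*m)
f(H(-10, -1)) + p(204, 141) = (2 - 53*(-1)/4) + (-13 + 183*141) = (2 - 106*(-⅛)) + (-13 + 25803) = (2 + 53/4) + 25790 = 61/4 + 25790 = 103221/4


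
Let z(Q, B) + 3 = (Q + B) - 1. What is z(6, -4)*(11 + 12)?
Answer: -46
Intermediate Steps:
z(Q, B) = -4 + B + Q (z(Q, B) = -3 + ((Q + B) - 1) = -3 + ((B + Q) - 1) = -3 + (-1 + B + Q) = -4 + B + Q)
z(6, -4)*(11 + 12) = (-4 - 4 + 6)*(11 + 12) = -2*23 = -46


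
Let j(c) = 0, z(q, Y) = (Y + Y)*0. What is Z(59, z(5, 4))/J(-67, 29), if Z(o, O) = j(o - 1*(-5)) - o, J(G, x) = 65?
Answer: -59/65 ≈ -0.90769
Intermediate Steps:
z(q, Y) = 0 (z(q, Y) = (2*Y)*0 = 0)
Z(o, O) = -o (Z(o, O) = 0 - o = -o)
Z(59, z(5, 4))/J(-67, 29) = -1*59/65 = -59*1/65 = -59/65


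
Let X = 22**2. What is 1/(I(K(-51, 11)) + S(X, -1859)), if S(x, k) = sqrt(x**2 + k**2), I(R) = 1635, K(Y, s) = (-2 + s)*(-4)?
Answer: -1635/1016912 + 11*sqrt(30497)/1016912 ≈ 0.00028122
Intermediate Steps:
K(Y, s) = 8 - 4*s
X = 484
S(x, k) = sqrt(k**2 + x**2)
1/(I(K(-51, 11)) + S(X, -1859)) = 1/(1635 + sqrt((-1859)**2 + 484**2)) = 1/(1635 + sqrt(3455881 + 234256)) = 1/(1635 + sqrt(3690137)) = 1/(1635 + 11*sqrt(30497))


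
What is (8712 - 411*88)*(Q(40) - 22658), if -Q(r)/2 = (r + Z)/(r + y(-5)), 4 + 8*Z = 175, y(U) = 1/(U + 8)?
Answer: 6843997680/11 ≈ 6.2218e+8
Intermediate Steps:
y(U) = 1/(8 + U)
Z = 171/8 (Z = -½ + (⅛)*175 = -½ + 175/8 = 171/8 ≈ 21.375)
Q(r) = -2*(171/8 + r)/(⅓ + r) (Q(r) = -2*(r + 171/8)/(r + 1/(8 - 5)) = -2*(171/8 + r)/(r + 1/3) = -2*(171/8 + r)/(r + ⅓) = -2*(171/8 + r)/(⅓ + r))
(8712 - 411*88)*(Q(40) - 22658) = (8712 - 411*88)*(3*(-171 - 8*40)/(4*(1 + 3*40)) - 22658) = (8712 - 36168)*(3*(-171 - 320)/(4*(1 + 120)) - 22658) = -27456*((¾)*(-491)/121 - 22658) = -27456*((¾)*(1/121)*(-491) - 22658) = -27456*(-1473/484 - 22658) = -27456*(-10967945/484) = 6843997680/11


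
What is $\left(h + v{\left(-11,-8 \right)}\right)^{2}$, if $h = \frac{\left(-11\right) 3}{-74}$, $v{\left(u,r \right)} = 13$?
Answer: $\frac{990025}{5476} \approx 180.79$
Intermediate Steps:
$h = \frac{33}{74}$ ($h = \left(-33\right) \left(- \frac{1}{74}\right) = \frac{33}{74} \approx 0.44595$)
$\left(h + v{\left(-11,-8 \right)}\right)^{2} = \left(\frac{33}{74} + 13\right)^{2} = \left(\frac{995}{74}\right)^{2} = \frac{990025}{5476}$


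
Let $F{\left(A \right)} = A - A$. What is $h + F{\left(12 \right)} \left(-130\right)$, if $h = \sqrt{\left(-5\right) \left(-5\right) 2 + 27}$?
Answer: $\sqrt{77} \approx 8.775$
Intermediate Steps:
$F{\left(A \right)} = 0$
$h = \sqrt{77}$ ($h = \sqrt{25 \cdot 2 + 27} = \sqrt{50 + 27} = \sqrt{77} \approx 8.775$)
$h + F{\left(12 \right)} \left(-130\right) = \sqrt{77} + 0 \left(-130\right) = \sqrt{77} + 0 = \sqrt{77}$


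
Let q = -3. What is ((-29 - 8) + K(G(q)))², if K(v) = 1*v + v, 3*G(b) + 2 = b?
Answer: 14641/9 ≈ 1626.8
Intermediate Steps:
G(b) = -⅔ + b/3
K(v) = 2*v (K(v) = v + v = 2*v)
((-29 - 8) + K(G(q)))² = ((-29 - 8) + 2*(-⅔ + (⅓)*(-3)))² = (-37 + 2*(-⅔ - 1))² = (-37 + 2*(-5/3))² = (-37 - 10/3)² = (-121/3)² = 14641/9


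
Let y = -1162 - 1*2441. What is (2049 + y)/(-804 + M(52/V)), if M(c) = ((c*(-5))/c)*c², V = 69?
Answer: 3699297/1920682 ≈ 1.9260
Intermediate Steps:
M(c) = -5*c² (M(c) = ((-5*c)/c)*c² = -5*c²)
y = -3603 (y = -1162 - 2441 = -3603)
(2049 + y)/(-804 + M(52/V)) = (2049 - 3603)/(-804 - 5*(52/69)²) = -1554/(-804 - 5*(52*(1/69))²) = -1554/(-804 - 5*(52/69)²) = -1554/(-804 - 5*2704/4761) = -1554/(-804 - 13520/4761) = -1554/(-3841364/4761) = -1554*(-4761/3841364) = 3699297/1920682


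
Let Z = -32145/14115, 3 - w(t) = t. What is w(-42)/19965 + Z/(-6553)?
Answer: 21351452/8207442463 ≈ 0.0026015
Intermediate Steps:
w(t) = 3 - t
Z = -2143/941 (Z = -32145*1/14115 = -2143/941 ≈ -2.2774)
w(-42)/19965 + Z/(-6553) = (3 - 1*(-42))/19965 - 2143/941/(-6553) = (3 + 42)*(1/19965) - 2143/941*(-1/6553) = 45*(1/19965) + 2143/6166373 = 3/1331 + 2143/6166373 = 21351452/8207442463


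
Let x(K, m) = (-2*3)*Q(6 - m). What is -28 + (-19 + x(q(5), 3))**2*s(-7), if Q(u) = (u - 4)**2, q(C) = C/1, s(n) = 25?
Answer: 15597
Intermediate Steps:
q(C) = C (q(C) = C*1 = C)
Q(u) = (-4 + u)**2
x(K, m) = -6*(2 - m)**2 (x(K, m) = (-2*3)*(-4 + (6 - m))**2 = -6*(2 - m)**2)
-28 + (-19 + x(q(5), 3))**2*s(-7) = -28 + (-19 - 6*(-2 + 3)**2)**2*25 = -28 + (-19 - 6*1**2)**2*25 = -28 + (-19 - 6*1)**2*25 = -28 + (-19 - 6)**2*25 = -28 + (-25)**2*25 = -28 + 625*25 = -28 + 15625 = 15597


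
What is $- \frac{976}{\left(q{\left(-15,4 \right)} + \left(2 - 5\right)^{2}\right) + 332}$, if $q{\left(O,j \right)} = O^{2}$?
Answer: $- \frac{488}{283} \approx -1.7244$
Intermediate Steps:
$- \frac{976}{\left(q{\left(-15,4 \right)} + \left(2 - 5\right)^{2}\right) + 332} = - \frac{976}{\left(\left(-15\right)^{2} + \left(2 - 5\right)^{2}\right) + 332} = - \frac{976}{\left(225 + \left(-3\right)^{2}\right) + 332} = - \frac{976}{\left(225 + 9\right) + 332} = - \frac{976}{234 + 332} = - \frac{976}{566} = \left(-976\right) \frac{1}{566} = - \frac{488}{283}$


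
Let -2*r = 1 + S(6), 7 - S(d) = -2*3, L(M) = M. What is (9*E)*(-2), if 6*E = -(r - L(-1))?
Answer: -18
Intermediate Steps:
S(d) = 13 (S(d) = 7 - (-2)*3 = 7 - 1*(-6) = 7 + 6 = 13)
r = -7 (r = -(1 + 13)/2 = -½*14 = -7)
E = 1 (E = (-(-7 - 1*(-1)))/6 = (-(-7 + 1))/6 = (-1*(-6))/6 = (⅙)*6 = 1)
(9*E)*(-2) = (9*1)*(-2) = 9*(-2) = -18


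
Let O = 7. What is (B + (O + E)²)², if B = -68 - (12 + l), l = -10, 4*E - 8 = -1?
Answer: 11025/256 ≈ 43.066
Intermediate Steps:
E = 7/4 (E = 2 + (¼)*(-1) = 2 - ¼ = 7/4 ≈ 1.7500)
B = -70 (B = -68 - (12 - 10) = -68 - 1*2 = -68 - 2 = -70)
(B + (O + E)²)² = (-70 + (7 + 7/4)²)² = (-70 + (35/4)²)² = (-70 + 1225/16)² = (105/16)² = 11025/256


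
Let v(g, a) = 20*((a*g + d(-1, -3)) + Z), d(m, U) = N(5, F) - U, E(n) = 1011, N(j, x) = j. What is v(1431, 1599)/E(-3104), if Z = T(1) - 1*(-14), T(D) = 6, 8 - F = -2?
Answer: 45763940/1011 ≈ 45266.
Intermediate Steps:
F = 10 (F = 8 - 1*(-2) = 8 + 2 = 10)
d(m, U) = 5 - U
Z = 20 (Z = 6 - 1*(-14) = 6 + 14 = 20)
v(g, a) = 560 + 20*a*g (v(g, a) = 20*((a*g + (5 - 1*(-3))) + 20) = 20*((a*g + (5 + 3)) + 20) = 20*((a*g + 8) + 20) = 20*((8 + a*g) + 20) = 20*(28 + a*g) = 560 + 20*a*g)
v(1431, 1599)/E(-3104) = (560 + 20*1599*1431)/1011 = (560 + 45763380)*(1/1011) = 45763940*(1/1011) = 45763940/1011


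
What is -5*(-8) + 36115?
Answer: 36155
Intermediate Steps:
-5*(-8) + 36115 = 40 + 36115 = 36155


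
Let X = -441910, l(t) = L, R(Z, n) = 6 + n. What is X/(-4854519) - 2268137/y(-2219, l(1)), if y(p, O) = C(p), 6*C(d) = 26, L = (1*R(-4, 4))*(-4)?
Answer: -33032136738479/63108747 ≈ -5.2342e+5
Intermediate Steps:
L = -40 (L = (1*(6 + 4))*(-4) = (1*10)*(-4) = 10*(-4) = -40)
l(t) = -40
C(d) = 13/3 (C(d) = (⅙)*26 = 13/3)
y(p, O) = 13/3
X/(-4854519) - 2268137/y(-2219, l(1)) = -441910/(-4854519) - 2268137/13/3 = -441910*(-1/4854519) - 2268137*3/13 = 441910/4854519 - 6804411/13 = -33032136738479/63108747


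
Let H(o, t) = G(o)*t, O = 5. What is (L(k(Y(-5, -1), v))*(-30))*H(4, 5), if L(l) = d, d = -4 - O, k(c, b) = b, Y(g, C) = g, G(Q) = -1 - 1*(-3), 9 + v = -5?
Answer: 2700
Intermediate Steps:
v = -14 (v = -9 - 5 = -14)
G(Q) = 2 (G(Q) = -1 + 3 = 2)
H(o, t) = 2*t
d = -9 (d = -4 - 1*5 = -4 - 5 = -9)
L(l) = -9
(L(k(Y(-5, -1), v))*(-30))*H(4, 5) = (-9*(-30))*(2*5) = 270*10 = 2700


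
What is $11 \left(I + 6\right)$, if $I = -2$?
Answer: $44$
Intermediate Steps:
$11 \left(I + 6\right) = 11 \left(-2 + 6\right) = 11 \cdot 4 = 44$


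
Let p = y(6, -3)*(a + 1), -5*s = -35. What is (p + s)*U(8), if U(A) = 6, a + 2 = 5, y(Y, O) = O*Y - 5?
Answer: -510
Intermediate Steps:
y(Y, O) = -5 + O*Y
a = 3 (a = -2 + 5 = 3)
s = 7 (s = -⅕*(-35) = 7)
p = -92 (p = (-5 - 3*6)*(3 + 1) = (-5 - 18)*4 = -23*4 = -92)
(p + s)*U(8) = (-92 + 7)*6 = -85*6 = -510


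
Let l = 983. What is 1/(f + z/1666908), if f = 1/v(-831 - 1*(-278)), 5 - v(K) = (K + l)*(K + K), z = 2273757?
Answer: 264252147060/360455463251 ≈ 0.73311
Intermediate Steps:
v(K) = 5 - 2*K*(983 + K) (v(K) = 5 - (K + 983)*(K + K) = 5 - (983 + K)*2*K = 5 - 2*K*(983 + K))
f = 1/475585 (f = 1/(5 - 1966*(-831 - 1*(-278)) - 2*(-831 - 1*(-278))**2) = 1/(5 - 1966*(-831 + 278) - 2*(-831 + 278)**2) = 1/(5 - 1966*(-553) - 2*(-553)**2) = 1/(5 + 1087198 - 2*305809) = 1/(5 + 1087198 - 611618) = 1/475585 ≈ 2.1027e-6)
1/(f + z/1666908) = 1/(1/475585 + 2273757/1666908) = 1/(1/475585 + 2273757*(1/1666908)) = 1/(1/475585 + 757919/555636) = 1/(360455463251/264252147060) = 264252147060/360455463251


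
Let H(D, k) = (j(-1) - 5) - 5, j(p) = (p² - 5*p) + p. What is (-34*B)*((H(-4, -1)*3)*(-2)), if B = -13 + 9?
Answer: 4080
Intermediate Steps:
j(p) = p² - 4*p
B = -4
H(D, k) = -5 (H(D, k) = (-(-4 - 1) - 5) - 5 = (-1*(-5) - 5) - 5 = (5 - 5) - 5 = 0 - 5 = -5)
(-34*B)*((H(-4, -1)*3)*(-2)) = (-34*(-4))*(-5*3*(-2)) = 136*(-15*(-2)) = 136*30 = 4080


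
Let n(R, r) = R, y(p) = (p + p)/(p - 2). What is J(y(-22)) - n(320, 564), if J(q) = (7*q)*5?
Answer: -1535/6 ≈ -255.83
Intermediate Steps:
y(p) = 2*p/(-2 + p) (y(p) = (2*p)/(-2 + p) = 2*p/(-2 + p))
J(q) = 35*q
J(y(-22)) - n(320, 564) = 35*(2*(-22)/(-2 - 22)) - 1*320 = 35*(2*(-22)/(-24)) - 320 = 35*(2*(-22)*(-1/24)) - 320 = 35*(11/6) - 320 = 385/6 - 320 = -1535/6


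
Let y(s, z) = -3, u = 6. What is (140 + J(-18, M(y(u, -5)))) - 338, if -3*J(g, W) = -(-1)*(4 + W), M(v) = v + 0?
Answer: -595/3 ≈ -198.33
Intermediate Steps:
M(v) = v
J(g, W) = -4/3 - W/3 (J(g, W) = -(-1)*(-(4 + W))/3 = -(-1)*(-4 - W)/3 = -(4 + W)/3 = -4/3 - W/3)
(140 + J(-18, M(y(u, -5)))) - 338 = (140 + (-4/3 - 1/3*(-3))) - 338 = (140 + (-4/3 + 1)) - 338 = (140 - 1/3) - 338 = 419/3 - 338 = -595/3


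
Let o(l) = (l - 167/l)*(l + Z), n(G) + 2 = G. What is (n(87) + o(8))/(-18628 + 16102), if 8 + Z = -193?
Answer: -6853/6736 ≈ -1.0174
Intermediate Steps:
Z = -201 (Z = -8 - 193 = -201)
n(G) = -2 + G
o(l) = (-201 + l)*(l - 167/l) (o(l) = (l - 167/l)*(l - 201) = (l - 167/l)*(-201 + l) = (-201 + l)*(l - 167/l))
(n(87) + o(8))/(-18628 + 16102) = ((-2 + 87) + (-167 + 8**2 - 201*8 + 33567/8))/(-18628 + 16102) = (85 + (-167 + 64 - 1608 + 33567*(1/8)))/(-2526) = (85 + (-167 + 64 - 1608 + 33567/8))*(-1/2526) = (85 + 19879/8)*(-1/2526) = (20559/8)*(-1/2526) = -6853/6736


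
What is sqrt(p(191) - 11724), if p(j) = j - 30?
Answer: I*sqrt(11563) ≈ 107.53*I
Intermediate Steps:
p(j) = -30 + j
sqrt(p(191) - 11724) = sqrt((-30 + 191) - 11724) = sqrt(161 - 11724) = sqrt(-11563) = I*sqrt(11563)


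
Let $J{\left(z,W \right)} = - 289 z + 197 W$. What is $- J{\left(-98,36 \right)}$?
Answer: $-35414$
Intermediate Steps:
$- J{\left(-98,36 \right)} = - (\left(-289\right) \left(-98\right) + 197 \cdot 36) = - (28322 + 7092) = \left(-1\right) 35414 = -35414$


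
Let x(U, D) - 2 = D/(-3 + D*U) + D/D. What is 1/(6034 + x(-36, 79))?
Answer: 2847/17187260 ≈ 0.00016565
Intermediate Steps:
x(U, D) = 3 + D/(-3 + D*U) (x(U, D) = 2 + (D/(-3 + D*U) + D/D) = 2 + (D/(-3 + D*U) + 1) = 2 + (1 + D/(-3 + D*U)) = 3 + D/(-3 + D*U))
1/(6034 + x(-36, 79)) = 1/(6034 + (-9 + 79 + 3*79*(-36))/(-3 + 79*(-36))) = 1/(6034 + (-9 + 79 - 8532)/(-3 - 2844)) = 1/(6034 - 8462/(-2847)) = 1/(6034 - 1/2847*(-8462)) = 1/(6034 + 8462/2847) = 1/(17187260/2847) = 2847/17187260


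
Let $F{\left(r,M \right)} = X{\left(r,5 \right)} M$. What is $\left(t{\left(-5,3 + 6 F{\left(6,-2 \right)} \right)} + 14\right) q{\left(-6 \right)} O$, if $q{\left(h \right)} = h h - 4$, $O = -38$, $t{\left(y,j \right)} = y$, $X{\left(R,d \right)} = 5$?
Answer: $-10944$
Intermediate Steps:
$F{\left(r,M \right)} = 5 M$
$q{\left(h \right)} = -4 + h^{2}$ ($q{\left(h \right)} = h^{2} - 4 = -4 + h^{2}$)
$\left(t{\left(-5,3 + 6 F{\left(6,-2 \right)} \right)} + 14\right) q{\left(-6 \right)} O = \left(-5 + 14\right) \left(-4 + \left(-6\right)^{2}\right) \left(-38\right) = 9 \left(-4 + 36\right) \left(-38\right) = 9 \cdot 32 \left(-38\right) = 288 \left(-38\right) = -10944$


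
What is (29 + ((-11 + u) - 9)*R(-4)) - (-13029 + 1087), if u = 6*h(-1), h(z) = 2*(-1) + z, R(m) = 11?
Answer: 11553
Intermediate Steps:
h(z) = -2 + z
u = -18 (u = 6*(-2 - 1) = 6*(-3) = -18)
(29 + ((-11 + u) - 9)*R(-4)) - (-13029 + 1087) = (29 + ((-11 - 18) - 9)*11) - (-13029 + 1087) = (29 + (-29 - 9)*11) - 1*(-11942) = (29 - 38*11) + 11942 = (29 - 418) + 11942 = -389 + 11942 = 11553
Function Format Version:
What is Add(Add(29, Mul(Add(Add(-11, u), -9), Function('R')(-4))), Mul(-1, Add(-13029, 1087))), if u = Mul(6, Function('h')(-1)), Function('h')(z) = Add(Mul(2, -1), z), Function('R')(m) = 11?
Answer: 11553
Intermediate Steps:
Function('h')(z) = Add(-2, z)
u = -18 (u = Mul(6, Add(-2, -1)) = Mul(6, -3) = -18)
Add(Add(29, Mul(Add(Add(-11, u), -9), Function('R')(-4))), Mul(-1, Add(-13029, 1087))) = Add(Add(29, Mul(Add(Add(-11, -18), -9), 11)), Mul(-1, Add(-13029, 1087))) = Add(Add(29, Mul(Add(-29, -9), 11)), Mul(-1, -11942)) = Add(Add(29, Mul(-38, 11)), 11942) = Add(Add(29, -418), 11942) = Add(-389, 11942) = 11553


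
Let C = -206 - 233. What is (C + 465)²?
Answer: 676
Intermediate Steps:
C = -439
(C + 465)² = (-439 + 465)² = 26² = 676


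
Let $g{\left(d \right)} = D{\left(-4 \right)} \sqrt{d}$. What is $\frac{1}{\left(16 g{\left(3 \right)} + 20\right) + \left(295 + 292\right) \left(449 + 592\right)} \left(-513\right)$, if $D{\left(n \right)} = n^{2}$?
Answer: $- \frac{313487631}{373427124961} + \frac{131328 \sqrt{3}}{373427124961} \approx -0.00083888$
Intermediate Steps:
$g{\left(d \right)} = 16 \sqrt{d}$ ($g{\left(d \right)} = \left(-4\right)^{2} \sqrt{d} = 16 \sqrt{d}$)
$\frac{1}{\left(16 g{\left(3 \right)} + 20\right) + \left(295 + 292\right) \left(449 + 592\right)} \left(-513\right) = \frac{1}{\left(16 \cdot 16 \sqrt{3} + 20\right) + \left(295 + 292\right) \left(449 + 592\right)} \left(-513\right) = \frac{1}{\left(256 \sqrt{3} + 20\right) + 587 \cdot 1041} \left(-513\right) = \frac{1}{\left(20 + 256 \sqrt{3}\right) + 611067} \left(-513\right) = \frac{1}{611087 + 256 \sqrt{3}} \left(-513\right) = - \frac{513}{611087 + 256 \sqrt{3}}$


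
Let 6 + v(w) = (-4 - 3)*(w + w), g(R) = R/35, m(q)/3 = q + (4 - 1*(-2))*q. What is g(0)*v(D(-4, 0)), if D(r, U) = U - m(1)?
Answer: 0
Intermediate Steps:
m(q) = 21*q (m(q) = 3*(q + (4 - 1*(-2))*q) = 3*(q + (4 + 2)*q) = 3*(q + 6*q) = 3*(7*q) = 21*q)
D(r, U) = -21 + U (D(r, U) = U - 21 = -21 + U)
g(R) = R/35 (g(R) = R*(1/35) = R/35)
v(w) = -6 - 14*w (v(w) = -6 + (-4 - 3)*(w + w) = -6 - 14*w)
g(0)*v(D(-4, 0)) = ((1/35)*0)*(-6 - 14*(-21 + 0)) = 0*(-6 - 14*(-21)) = 0*(-6 + 294) = 0*288 = 0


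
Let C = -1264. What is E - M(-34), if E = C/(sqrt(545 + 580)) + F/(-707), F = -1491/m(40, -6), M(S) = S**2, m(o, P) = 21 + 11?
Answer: -3735979/3232 - 1264*sqrt(5)/75 ≈ -1193.6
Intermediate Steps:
m(o, P) = 32
F = -1491/32 ≈ -46.594
E = 213/3232 - 1264*sqrt(5)/75 (E = -1264/sqrt(545 + 580) - 1491/32/(-707) = -1264*sqrt(5)/75 - 1491/32*(-1/707) = -1264*sqrt(5)/75 + 213/3232 = 213/3232 - 1264*sqrt(5)/75 ≈ -37.619)
E - M(-34) = (213/3232 - 1264*sqrt(5)/75) - 1*(-34)**2 = (213/3232 - 1264*sqrt(5)/75) - 1*1156 = (213/3232 - 1264*sqrt(5)/75) - 1156 = -3735979/3232 - 1264*sqrt(5)/75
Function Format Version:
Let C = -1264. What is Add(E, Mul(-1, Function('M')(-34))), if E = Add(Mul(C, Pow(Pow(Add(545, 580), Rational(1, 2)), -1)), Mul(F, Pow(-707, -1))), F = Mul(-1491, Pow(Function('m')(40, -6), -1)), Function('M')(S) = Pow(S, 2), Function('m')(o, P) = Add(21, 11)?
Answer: Add(Rational(-3735979, 3232), Mul(Rational(-1264, 75), Pow(5, Rational(1, 2)))) ≈ -1193.6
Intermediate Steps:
Function('m')(o, P) = 32
F = Rational(-1491, 32) (F = Mul(-1491, Pow(32, -1)) = Mul(-1491, Rational(1, 32)) = Rational(-1491, 32) ≈ -46.594)
E = Add(Rational(213, 3232), Mul(Rational(-1264, 75), Pow(5, Rational(1, 2)))) (E = Add(Mul(-1264, Pow(Pow(Add(545, 580), Rational(1, 2)), -1)), Mul(Rational(-1491, 32), Pow(-707, -1))) = Add(Mul(-1264, Pow(Pow(1125, Rational(1, 2)), -1)), Mul(Rational(-1491, 32), Rational(-1, 707))) = Add(Mul(-1264, Pow(Mul(15, Pow(5, Rational(1, 2))), -1)), Rational(213, 3232)) = Add(Mul(-1264, Mul(Rational(1, 75), Pow(5, Rational(1, 2)))), Rational(213, 3232)) = Add(Mul(Rational(-1264, 75), Pow(5, Rational(1, 2))), Rational(213, 3232)) = Add(Rational(213, 3232), Mul(Rational(-1264, 75), Pow(5, Rational(1, 2)))) ≈ -37.619)
Add(E, Mul(-1, Function('M')(-34))) = Add(Add(Rational(213, 3232), Mul(Rational(-1264, 75), Pow(5, Rational(1, 2)))), Mul(-1, Pow(-34, 2))) = Add(Add(Rational(213, 3232), Mul(Rational(-1264, 75), Pow(5, Rational(1, 2)))), Mul(-1, 1156)) = Add(Add(Rational(213, 3232), Mul(Rational(-1264, 75), Pow(5, Rational(1, 2)))), -1156) = Add(Rational(-3735979, 3232), Mul(Rational(-1264, 75), Pow(5, Rational(1, 2))))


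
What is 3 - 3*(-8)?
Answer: 27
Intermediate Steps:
3 - 3*(-8) = 3 + 24 = 27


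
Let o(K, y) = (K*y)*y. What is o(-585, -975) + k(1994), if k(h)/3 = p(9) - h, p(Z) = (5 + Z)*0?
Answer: -556121607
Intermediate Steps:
p(Z) = 0
o(K, y) = K*y²
k(h) = -3*h (k(h) = 3*(0 - h) = 3*(-h) = -3*h)
o(-585, -975) + k(1994) = -585*(-975)² - 3*1994 = -585*950625 - 5982 = -556115625 - 5982 = -556121607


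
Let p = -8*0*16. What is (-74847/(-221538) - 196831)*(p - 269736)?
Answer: 1960327564660836/36923 ≈ 5.3092e+10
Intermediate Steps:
p = 0 (p = 0*16 = 0)
(-74847/(-221538) - 196831)*(p - 269736) = (-74847/(-221538) - 196831)*(0 - 269736) = (-74847*(-1/221538) - 196831)*(-269736) = (24949/73846 - 196831)*(-269736) = -14535157077/73846*(-269736) = 1960327564660836/36923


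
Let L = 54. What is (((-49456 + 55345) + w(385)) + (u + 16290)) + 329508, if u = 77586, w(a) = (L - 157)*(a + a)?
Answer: 349963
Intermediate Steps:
w(a) = -206*a (w(a) = (54 - 157)*(a + a) = -206*a)
(((-49456 + 55345) + w(385)) + (u + 16290)) + 329508 = (((-49456 + 55345) - 206*385) + (77586 + 16290)) + 329508 = ((5889 - 79310) + 93876) + 329508 = (-73421 + 93876) + 329508 = 20455 + 329508 = 349963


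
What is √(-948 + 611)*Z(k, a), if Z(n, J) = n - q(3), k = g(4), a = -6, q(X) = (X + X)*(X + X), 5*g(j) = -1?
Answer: -181*I*√337/5 ≈ -664.54*I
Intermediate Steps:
g(j) = -⅕ (g(j) = (⅕)*(-1) = -⅕)
q(X) = 4*X² (q(X) = (2*X)*(2*X) = 4*X²)
k = -⅕ ≈ -0.20000
Z(n, J) = -36 + n (Z(n, J) = n - 4*3² = n - 4*9 = n - 1*36 = n - 36 = -36 + n)
√(-948 + 611)*Z(k, a) = √(-948 + 611)*(-36 - ⅕) = √(-337)*(-181/5) = (I*√337)*(-181/5) = -181*I*√337/5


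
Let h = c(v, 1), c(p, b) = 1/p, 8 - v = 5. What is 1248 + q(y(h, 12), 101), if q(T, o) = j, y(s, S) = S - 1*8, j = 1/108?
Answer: 134785/108 ≈ 1248.0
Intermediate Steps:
v = 3 (v = 8 - 1*5 = 8 - 5 = 3)
j = 1/108 ≈ 0.0092593
h = ⅓ (h = 1/3 = ⅓ ≈ 0.33333)
y(s, S) = -8 + S (y(s, S) = S - 8 = -8 + S)
q(T, o) = 1/108
1248 + q(y(h, 12), 101) = 1248 + 1/108 = 134785/108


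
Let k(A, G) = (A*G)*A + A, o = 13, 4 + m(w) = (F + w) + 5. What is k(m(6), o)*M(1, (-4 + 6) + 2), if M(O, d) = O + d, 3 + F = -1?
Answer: 600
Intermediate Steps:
F = -4 (F = -3 - 1 = -4)
m(w) = -3 + w (m(w) = -4 + ((-4 + w) + 5) = -4 + (1 + w) = -3 + w)
k(A, G) = A + G*A² (k(A, G) = G*A² + A = A + G*A²)
k(m(6), o)*M(1, (-4 + 6) + 2) = ((-3 + 6)*(1 + (-3 + 6)*13))*(1 + ((-4 + 6) + 2)) = (3*(1 + 3*13))*(1 + (2 + 2)) = (3*(1 + 39))*(1 + 4) = (3*40)*5 = 120*5 = 600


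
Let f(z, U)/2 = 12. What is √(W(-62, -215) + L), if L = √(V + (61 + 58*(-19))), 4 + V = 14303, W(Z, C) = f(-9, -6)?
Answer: √(24 + √13258) ≈ 11.796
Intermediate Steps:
f(z, U) = 24 (f(z, U) = 2*12 = 24)
W(Z, C) = 24
V = 14299 (V = -4 + 14303 = 14299)
L = √13258 (L = √(14299 + (61 + 58*(-19))) = √(14299 + (61 - 1102)) = √(14299 - 1041) = √13258 ≈ 115.14)
√(W(-62, -215) + L) = √(24 + √13258)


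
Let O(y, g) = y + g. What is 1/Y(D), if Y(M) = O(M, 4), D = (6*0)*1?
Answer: ¼ ≈ 0.25000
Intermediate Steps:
O(y, g) = g + y
D = 0 (D = 0*1 = 0)
Y(M) = 4 + M
1/Y(D) = 1/(4 + 0) = 1/4 = ¼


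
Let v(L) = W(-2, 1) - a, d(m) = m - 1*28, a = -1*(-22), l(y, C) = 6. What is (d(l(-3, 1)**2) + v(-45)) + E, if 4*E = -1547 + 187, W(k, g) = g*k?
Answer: -356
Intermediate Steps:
a = 22
d(m) = -28 + m (d(m) = m - 28 = -28 + m)
v(L) = -24 (v(L) = 1*(-2) - 1*22 = -2 - 22 = -24)
E = -340 (E = (-1547 + 187)/4 = (1/4)*(-1360) = -340)
(d(l(-3, 1)**2) + v(-45)) + E = ((-28 + 6**2) - 24) - 340 = ((-28 + 36) - 24) - 340 = (8 - 24) - 340 = -16 - 340 = -356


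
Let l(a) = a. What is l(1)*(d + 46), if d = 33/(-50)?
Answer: 2267/50 ≈ 45.340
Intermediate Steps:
d = -33/50 (d = 33*(-1/50) = -33/50 ≈ -0.66000)
l(1)*(d + 46) = 1*(-33/50 + 46) = 1*(2267/50) = 2267/50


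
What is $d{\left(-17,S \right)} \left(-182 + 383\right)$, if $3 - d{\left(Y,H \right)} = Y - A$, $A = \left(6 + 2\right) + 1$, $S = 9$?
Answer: $5829$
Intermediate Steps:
$A = 9$ ($A = 8 + 1 = 9$)
$d{\left(Y,H \right)} = 12 - Y$ ($d{\left(Y,H \right)} = 3 - \left(Y - 9\right) = 3 - \left(-9 + Y\right) = 12 - Y$)
$d{\left(-17,S \right)} \left(-182 + 383\right) = \left(12 - -17\right) \left(-182 + 383\right) = \left(12 + 17\right) 201 = 29 \cdot 201 = 5829$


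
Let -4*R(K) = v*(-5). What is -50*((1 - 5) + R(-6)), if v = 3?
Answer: 25/2 ≈ 12.500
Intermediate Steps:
R(K) = 15/4 (R(K) = -3*(-5)/4 = -¼*(-15) = 15/4)
-50*((1 - 5) + R(-6)) = -50*((1 - 5) + 15/4) = -50*(-4 + 15/4) = -50*(-¼) = 25/2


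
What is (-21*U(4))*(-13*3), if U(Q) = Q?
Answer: 3276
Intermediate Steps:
(-21*U(4))*(-13*3) = (-21*4)*(-13*3) = -84*(-39) = 3276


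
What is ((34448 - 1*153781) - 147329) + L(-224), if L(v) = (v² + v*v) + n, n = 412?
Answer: -165898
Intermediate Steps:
L(v) = 412 + 2*v² (L(v) = (v² + v*v) + 412 = (v² + v²) + 412 = 2*v² + 412 = 412 + 2*v²)
((34448 - 1*153781) - 147329) + L(-224) = ((34448 - 1*153781) - 147329) + (412 + 2*(-224)²) = ((34448 - 153781) - 147329) + (412 + 2*50176) = (-119333 - 147329) + (412 + 100352) = -266662 + 100764 = -165898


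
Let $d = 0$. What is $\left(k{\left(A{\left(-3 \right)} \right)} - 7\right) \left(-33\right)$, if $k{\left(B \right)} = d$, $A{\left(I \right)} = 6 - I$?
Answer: $231$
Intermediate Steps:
$k{\left(B \right)} = 0$
$\left(k{\left(A{\left(-3 \right)} \right)} - 7\right) \left(-33\right) = \left(0 - 7\right) \left(-33\right) = \left(-7\right) \left(-33\right) = 231$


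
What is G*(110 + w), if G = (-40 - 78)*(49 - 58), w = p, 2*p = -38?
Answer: 96642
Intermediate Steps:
p = -19 (p = (½)*(-38) = -19)
w = -19
G = 1062 (G = -118*(-9) = 1062)
G*(110 + w) = 1062*(110 - 19) = 1062*91 = 96642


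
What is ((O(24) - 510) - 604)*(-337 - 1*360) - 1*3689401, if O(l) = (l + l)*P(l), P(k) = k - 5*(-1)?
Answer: -3883167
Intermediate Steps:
P(k) = 5 + k (P(k) = k + 5 = 5 + k)
O(l) = 2*l*(5 + l) (O(l) = (l + l)*(5 + l) = (2*l)*(5 + l) = 2*l*(5 + l))
((O(24) - 510) - 604)*(-337 - 1*360) - 1*3689401 = ((2*24*(5 + 24) - 510) - 604)*(-337 - 1*360) - 1*3689401 = ((2*24*29 - 510) - 604)*(-337 - 360) - 3689401 = ((1392 - 510) - 604)*(-697) - 3689401 = (882 - 604)*(-697) - 3689401 = 278*(-697) - 3689401 = -193766 - 3689401 = -3883167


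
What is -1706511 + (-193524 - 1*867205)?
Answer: -2767240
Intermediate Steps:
-1706511 + (-193524 - 1*867205) = -1706511 + (-193524 - 867205) = -1706511 - 1060729 = -2767240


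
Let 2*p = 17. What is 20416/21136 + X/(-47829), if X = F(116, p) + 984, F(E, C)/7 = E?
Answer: 58657288/63182109 ≈ 0.92838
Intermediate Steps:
p = 17/2 (p = (1/2)*17 = 17/2 ≈ 8.5000)
F(E, C) = 7*E
X = 1796 (X = 7*116 + 984 = 812 + 984 = 1796)
20416/21136 + X/(-47829) = 20416/21136 + 1796/(-47829) = 20416*(1/21136) + 1796*(-1/47829) = 1276/1321 - 1796/47829 = 58657288/63182109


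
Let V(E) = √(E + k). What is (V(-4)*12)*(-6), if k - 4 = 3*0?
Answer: 0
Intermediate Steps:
k = 4 (k = 4 + 3*0 = 4 + 0 = 4)
V(E) = √(4 + E) (V(E) = √(E + 4) = √(4 + E))
(V(-4)*12)*(-6) = (√(4 - 4)*12)*(-6) = (√0*12)*(-6) = (0*12)*(-6) = 0*(-6) = 0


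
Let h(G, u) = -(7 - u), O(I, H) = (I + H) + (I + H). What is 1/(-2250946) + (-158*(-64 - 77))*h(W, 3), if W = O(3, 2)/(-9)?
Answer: -200586299953/2250946 ≈ -89112.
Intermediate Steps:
O(I, H) = 2*H + 2*I (O(I, H) = (H + I) + (H + I) = 2*H + 2*I)
W = -10/9 (W = (2*2 + 2*3)/(-9) = (4 + 6)*(-1/9) = 10*(-1/9) = -10/9 ≈ -1.1111)
h(G, u) = -7 + u
1/(-2250946) + (-158*(-64 - 77))*h(W, 3) = 1/(-2250946) + (-158*(-64 - 77))*(-7 + 3) = -1/2250946 - 158*(-141)*(-4) = -1/2250946 + 22278*(-4) = -1/2250946 - 89112 = -200586299953/2250946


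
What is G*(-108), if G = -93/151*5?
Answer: 50220/151 ≈ 332.58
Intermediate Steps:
G = -465/151 (G = -93*1/151*5 = -93/151*5 = -465/151 ≈ -3.0795)
G*(-108) = -465/151*(-108) = 50220/151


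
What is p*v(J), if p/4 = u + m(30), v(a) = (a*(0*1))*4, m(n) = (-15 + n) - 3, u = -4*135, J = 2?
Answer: 0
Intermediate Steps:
u = -540
m(n) = -18 + n
v(a) = 0 (v(a) = (a*0)*4 = 0*4 = 0)
p = -2112 (p = 4*(-540 + (-18 + 30)) = 4*(-540 + 12) = 4*(-528) = -2112)
p*v(J) = -2112*0 = 0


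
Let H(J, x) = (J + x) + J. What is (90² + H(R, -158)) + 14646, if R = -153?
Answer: 22282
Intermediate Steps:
H(J, x) = x + 2*J
(90² + H(R, -158)) + 14646 = (90² + (-158 + 2*(-153))) + 14646 = (8100 + (-158 - 306)) + 14646 = (8100 - 464) + 14646 = 7636 + 14646 = 22282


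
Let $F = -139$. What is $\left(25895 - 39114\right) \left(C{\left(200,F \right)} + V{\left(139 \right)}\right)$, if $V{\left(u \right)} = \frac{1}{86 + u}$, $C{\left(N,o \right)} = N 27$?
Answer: $- \frac{16061098219}{225} \approx -7.1383 \cdot 10^{7}$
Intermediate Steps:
$C{\left(N,o \right)} = 27 N$
$\left(25895 - 39114\right) \left(C{\left(200,F \right)} + V{\left(139 \right)}\right) = \left(25895 - 39114\right) \left(27 \cdot 200 + \frac{1}{86 + 139}\right) = - 13219 \left(5400 + \frac{1}{225}\right) = \left(-13219\right) \frac{1215001}{225} = - \frac{16061098219}{225}$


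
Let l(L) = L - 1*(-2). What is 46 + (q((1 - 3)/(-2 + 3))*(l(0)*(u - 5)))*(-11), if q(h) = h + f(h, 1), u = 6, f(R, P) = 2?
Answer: 46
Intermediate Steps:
l(L) = 2 + L (l(L) = L + 2 = 2 + L)
q(h) = 2 + h (q(h) = h + 2 = 2 + h)
46 + (q((1 - 3)/(-2 + 3))*(l(0)*(u - 5)))*(-11) = 46 + ((2 + (1 - 3)/(-2 + 3))*((2 + 0)*(6 - 5)))*(-11) = 46 + ((2 - 2/1)*(2*1))*(-11) = 46 + ((2 - 2*1)*2)*(-11) = 46 + ((2 - 2)*2)*(-11) = 46 + (0*2)*(-11) = 46 + 0*(-11) = 46 + 0 = 46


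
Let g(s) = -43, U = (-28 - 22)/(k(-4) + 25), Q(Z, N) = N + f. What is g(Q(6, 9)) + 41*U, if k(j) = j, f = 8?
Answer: -2953/21 ≈ -140.62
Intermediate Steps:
Q(Z, N) = 8 + N (Q(Z, N) = N + 8 = 8 + N)
U = -50/21 (U = (-28 - 22)/(-4 + 25) = -50/21 ≈ -2.3810)
g(Q(6, 9)) + 41*U = -43 + 41*(-50/21) = -43 - 2050/21 = -2953/21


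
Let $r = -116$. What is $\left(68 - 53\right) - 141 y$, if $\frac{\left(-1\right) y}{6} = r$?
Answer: $-98121$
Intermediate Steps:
$y = 696$ ($y = \left(-6\right) \left(-116\right) = 696$)
$\left(68 - 53\right) - 141 y = \left(68 - 53\right) - 98136 = 15 - 98136 = -98121$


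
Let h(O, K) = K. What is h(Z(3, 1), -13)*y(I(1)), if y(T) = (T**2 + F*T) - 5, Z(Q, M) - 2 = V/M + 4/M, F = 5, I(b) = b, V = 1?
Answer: -13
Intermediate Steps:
Z(Q, M) = 2 + 5/M (Z(Q, M) = 2 + (1/M + 4/M) = 2 + 5/M)
y(T) = -5 + T**2 + 5*T (y(T) = (T**2 + 5*T) - 5 = -5 + T**2 + 5*T)
h(Z(3, 1), -13)*y(I(1)) = -13*(-5 + 1**2 + 5*1) = -13*(-5 + 1 + 5) = -13*1 = -13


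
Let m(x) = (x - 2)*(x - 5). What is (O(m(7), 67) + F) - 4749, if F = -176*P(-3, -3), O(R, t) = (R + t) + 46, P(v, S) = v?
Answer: -4098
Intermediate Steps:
m(x) = (-5 + x)*(-2 + x) (m(x) = (-2 + x)*(-5 + x) = (-5 + x)*(-2 + x))
O(R, t) = 46 + R + t
F = 528 (F = -176*(-3) = 528)
(O(m(7), 67) + F) - 4749 = ((46 + (10 + 7² - 7*7) + 67) + 528) - 4749 = ((46 + (10 + 49 - 49) + 67) + 528) - 4749 = ((46 + 10 + 67) + 528) - 4749 = (123 + 528) - 4749 = 651 - 4749 = -4098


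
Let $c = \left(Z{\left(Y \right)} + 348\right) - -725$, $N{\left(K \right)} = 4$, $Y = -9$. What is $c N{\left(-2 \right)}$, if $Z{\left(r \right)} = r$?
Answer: $4256$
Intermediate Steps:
$c = 1064$ ($c = \left(-9 + 348\right) - -725 = 339 + 725 = 1064$)
$c N{\left(-2 \right)} = 1064 \cdot 4 = 4256$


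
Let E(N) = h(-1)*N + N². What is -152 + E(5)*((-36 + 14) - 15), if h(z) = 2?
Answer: -1447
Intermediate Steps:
E(N) = N² + 2*N (E(N) = 2*N + N² = N² + 2*N)
-152 + E(5)*((-36 + 14) - 15) = -152 + (5*(2 + 5))*((-36 + 14) - 15) = -152 + (5*7)*(-22 - 15) = -152 + 35*(-37) = -152 - 1295 = -1447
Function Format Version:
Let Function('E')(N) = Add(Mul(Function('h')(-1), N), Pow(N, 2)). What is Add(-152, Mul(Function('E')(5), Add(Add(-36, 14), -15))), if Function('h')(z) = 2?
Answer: -1447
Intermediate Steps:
Function('E')(N) = Add(Pow(N, 2), Mul(2, N)) (Function('E')(N) = Add(Mul(2, N), Pow(N, 2)) = Add(Pow(N, 2), Mul(2, N)))
Add(-152, Mul(Function('E')(5), Add(Add(-36, 14), -15))) = Add(-152, Mul(Mul(5, Add(2, 5)), Add(Add(-36, 14), -15))) = Add(-152, Mul(Mul(5, 7), Add(-22, -15))) = Add(-152, Mul(35, -37)) = Add(-152, -1295) = -1447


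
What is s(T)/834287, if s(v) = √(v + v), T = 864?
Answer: 24*√3/834287 ≈ 4.9826e-5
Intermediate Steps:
s(v) = √2*√v (s(v) = √(2*v) = √2*√v)
s(T)/834287 = (√2*√864)/834287 = (√2*(12*√6))*(1/834287) = (24*√3)*(1/834287) = 24*√3/834287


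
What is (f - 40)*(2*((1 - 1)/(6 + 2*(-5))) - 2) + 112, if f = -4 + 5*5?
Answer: 150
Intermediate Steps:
f = 21 (f = -4 + 25 = 21)
(f - 40)*(2*((1 - 1)/(6 + 2*(-5))) - 2) + 112 = (21 - 40)*(2*((1 - 1)/(6 + 2*(-5))) - 2) + 112 = -19*(2*(0/(6 - 10)) - 2) + 112 = -19*(2*(0/(-4)) - 2) + 112 = -19*(2*(0*(-¼)) - 2) + 112 = -19*(2*0 - 2) + 112 = -19*(0 - 2) + 112 = -19*(-2) + 112 = 38 + 112 = 150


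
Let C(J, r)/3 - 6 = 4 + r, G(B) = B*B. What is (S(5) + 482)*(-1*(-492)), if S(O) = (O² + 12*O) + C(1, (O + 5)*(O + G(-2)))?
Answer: 426564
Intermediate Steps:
G(B) = B²
C(J, r) = 30 + 3*r (C(J, r) = 18 + 3*(4 + r) = 18 + (12 + 3*r) = 30 + 3*r)
S(O) = 30 + O² + 12*O + 3*(4 + O)*(5 + O) (S(O) = (O² + 12*O) + (30 + 3*((O + 5)*(O + (-2)²))) = (O² + 12*O) + (30 + 3*((5 + O)*(O + 4))) = (O² + 12*O) + (30 + 3*((5 + O)*(4 + O))) = (O² + 12*O) + (30 + 3*((4 + O)*(5 + O))) = (O² + 12*O) + (30 + 3*(4 + O)*(5 + O)) = 30 + O² + 12*O + 3*(4 + O)*(5 + O))
(S(5) + 482)*(-1*(-492)) = ((90 + 4*5² + 39*5) + 482)*(-1*(-492)) = ((90 + 4*25 + 195) + 482)*492 = ((90 + 100 + 195) + 482)*492 = (385 + 482)*492 = 867*492 = 426564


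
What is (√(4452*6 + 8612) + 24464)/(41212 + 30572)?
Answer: 3058/8973 + √8831/35892 ≈ 0.34342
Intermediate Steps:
(√(4452*6 + 8612) + 24464)/(41212 + 30572) = (√(26712 + 8612) + 24464)/71784 = (√35324 + 24464)*(1/71784) = (2*√8831 + 24464)*(1/71784) = (24464 + 2*√8831)*(1/71784) = 3058/8973 + √8831/35892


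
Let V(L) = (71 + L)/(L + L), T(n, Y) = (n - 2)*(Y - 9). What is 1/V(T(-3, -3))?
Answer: 120/131 ≈ 0.91603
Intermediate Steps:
T(n, Y) = (-9 + Y)*(-2 + n) (T(n, Y) = (-2 + n)*(-9 + Y) = (-9 + Y)*(-2 + n))
V(L) = (71 + L)/(2*L) (V(L) = (71 + L)/((2*L)) = (71 + L)*(1/(2*L)) = (71 + L)/(2*L))
1/V(T(-3, -3)) = 1/((71 + (18 - 9*(-3) - 2*(-3) - 3*(-3)))/(2*(18 - 9*(-3) - 2*(-3) - 3*(-3)))) = 1/((71 + (18 + 27 + 6 + 9))/(2*(18 + 27 + 6 + 9))) = 1/((1/2)*(71 + 60)/60) = 1/((1/2)*(1/60)*131) = 1/(131/120) = 120/131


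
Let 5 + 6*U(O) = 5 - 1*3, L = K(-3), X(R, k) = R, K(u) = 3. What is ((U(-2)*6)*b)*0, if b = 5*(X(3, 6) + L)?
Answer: 0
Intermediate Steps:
L = 3
U(O) = -½ (U(O) = -⅚ + (5 - 1*3)/6 = -⅚ + (5 - 3)/6 = -⅚ + (⅙)*2 = -⅚ + ⅓ = -½)
b = 30 (b = 5*(3 + 3) = 5*6 = 30)
((U(-2)*6)*b)*0 = (-½*6*30)*0 = -3*30*0 = -90*0 = 0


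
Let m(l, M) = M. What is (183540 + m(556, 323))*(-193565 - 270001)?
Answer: -85232635458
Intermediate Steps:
(183540 + m(556, 323))*(-193565 - 270001) = (183540 + 323)*(-193565 - 270001) = 183863*(-463566) = -85232635458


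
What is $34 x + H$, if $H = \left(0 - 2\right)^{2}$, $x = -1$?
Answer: $-30$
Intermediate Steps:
$H = 4$ ($H = \left(-2\right)^{2} = 4$)
$34 x + H = 34 \left(-1\right) + 4 = -34 + 4 = -30$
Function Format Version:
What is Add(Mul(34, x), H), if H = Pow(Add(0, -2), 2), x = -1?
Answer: -30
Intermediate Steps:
H = 4 (H = Pow(-2, 2) = 4)
Add(Mul(34, x), H) = Add(Mul(34, -1), 4) = Add(-34, 4) = -30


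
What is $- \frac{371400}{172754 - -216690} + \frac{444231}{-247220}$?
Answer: $- \frac{66205151391}{24069586420} \approx -2.7506$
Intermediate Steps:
$- \frac{371400}{172754 - -216690} + \frac{444231}{-247220} = - \frac{371400}{172754 + 216690} + 444231 \left(- \frac{1}{247220}\right) = - \frac{371400}{389444} - \frac{444231}{247220} = \left(-371400\right) \frac{1}{389444} - \frac{444231}{247220} = - \frac{92850}{97361} - \frac{444231}{247220} = - \frac{66205151391}{24069586420}$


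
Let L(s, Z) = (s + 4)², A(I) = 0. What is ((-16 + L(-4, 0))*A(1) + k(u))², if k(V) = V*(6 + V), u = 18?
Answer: 186624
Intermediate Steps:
L(s, Z) = (4 + s)²
((-16 + L(-4, 0))*A(1) + k(u))² = ((-16 + (4 - 4)²)*0 + 18*(6 + 18))² = ((-16 + 0²)*0 + 18*24)² = ((-16 + 0)*0 + 432)² = (-16*0 + 432)² = (0 + 432)² = 432² = 186624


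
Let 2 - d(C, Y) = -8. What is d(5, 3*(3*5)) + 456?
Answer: 466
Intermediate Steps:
d(C, Y) = 10 (d(C, Y) = 2 - 1*(-8) = 2 + 8 = 10)
d(5, 3*(3*5)) + 456 = 10 + 456 = 466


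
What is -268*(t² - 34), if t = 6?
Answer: -536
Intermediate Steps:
-268*(t² - 34) = -268*(6² - 34) = -268*(36 - 34) = -268*2 = -536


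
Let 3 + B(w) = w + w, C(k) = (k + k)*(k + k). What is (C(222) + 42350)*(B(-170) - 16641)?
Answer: -4067430224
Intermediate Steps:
C(k) = 4*k**2 (C(k) = (2*k)*(2*k) = 4*k**2)
B(w) = -3 + 2*w (B(w) = -3 + (w + w) = -3 + 2*w)
(C(222) + 42350)*(B(-170) - 16641) = (4*222**2 + 42350)*((-3 + 2*(-170)) - 16641) = (4*49284 + 42350)*((-3 - 340) - 16641) = (197136 + 42350)*(-343 - 16641) = 239486*(-16984) = -4067430224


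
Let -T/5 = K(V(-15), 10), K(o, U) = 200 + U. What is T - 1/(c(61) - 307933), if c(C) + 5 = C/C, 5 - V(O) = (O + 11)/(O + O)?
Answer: -323333849/307937 ≈ -1050.0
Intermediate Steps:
V(O) = 5 - (11 + O)/(2*O) (V(O) = 5 - (O + 11)/(O + O) = 5 - (11 + O)/(2*O))
c(C) = -4 (c(C) = -5 + C/C = -5 + 1 = -4)
T = -1050 (T = -5*(200 + 10) = -5*210 = -1050)
T - 1/(c(61) - 307933) = -1050 - 1/(-4 - 307933) = -1050 - 1/(-307937) = -1050 - 1*(-1/307937) = -1050 + 1/307937 = -323333849/307937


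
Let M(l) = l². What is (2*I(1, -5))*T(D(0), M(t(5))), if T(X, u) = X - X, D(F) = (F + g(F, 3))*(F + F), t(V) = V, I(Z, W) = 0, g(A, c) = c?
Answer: 0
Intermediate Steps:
D(F) = 2*F*(3 + F) (D(F) = (F + 3)*(F + F) = (3 + F)*(2*F) = 2*F*(3 + F))
T(X, u) = 0
(2*I(1, -5))*T(D(0), M(t(5))) = (2*0)*0 = 0*0 = 0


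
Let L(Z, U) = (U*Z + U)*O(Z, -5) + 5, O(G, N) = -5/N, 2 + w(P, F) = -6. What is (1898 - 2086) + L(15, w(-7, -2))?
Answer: -311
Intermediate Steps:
w(P, F) = -8 (w(P, F) = -2 - 6 = -8)
L(Z, U) = 5 + U + U*Z (L(Z, U) = (U*Z + U)*(-5/(-5)) + 5 = (U + U*Z)*(-5*(-⅕)) + 5 = (U + U*Z)*1 + 5 = (U + U*Z) + 5 = 5 + U + U*Z)
(1898 - 2086) + L(15, w(-7, -2)) = (1898 - 2086) + (5 - 8 - 8*15) = -188 + (5 - 8 - 120) = -188 - 123 = -311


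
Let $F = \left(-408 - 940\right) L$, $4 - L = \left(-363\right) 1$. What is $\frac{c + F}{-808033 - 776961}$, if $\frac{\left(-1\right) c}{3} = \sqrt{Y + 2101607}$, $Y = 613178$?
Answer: $\frac{247358}{792497} + \frac{3 \sqrt{2714785}}{1584994} \approx 0.31524$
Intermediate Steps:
$L = 367$ ($L = 4 - \left(-363\right) 1 = 4 - -363 = 4 + 363 = 367$)
$c = - 3 \sqrt{2714785}$ ($c = - 3 \sqrt{613178 + 2101607} = - 3 \sqrt{2714785} \approx -4943.0$)
$F = -494716$ ($F = \left(-408 - 940\right) 367 = \left(-1348\right) 367 = -494716$)
$\frac{c + F}{-808033 - 776961} = \frac{- 3 \sqrt{2714785} - 494716}{-808033 - 776961} = \frac{-494716 - 3 \sqrt{2714785}}{-1584994} = \left(-494716 - 3 \sqrt{2714785}\right) \left(- \frac{1}{1584994}\right) = \frac{247358}{792497} + \frac{3 \sqrt{2714785}}{1584994}$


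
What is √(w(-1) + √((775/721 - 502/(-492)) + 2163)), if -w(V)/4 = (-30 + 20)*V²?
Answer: √(1258347918240 + 177366*√68111076609114)/177366 ≈ 9.3022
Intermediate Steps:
w(V) = 40*V² (w(V) = -4*(-30 + 20)*V² = -(-40)*V² = 40*V²)
√(w(-1) + √((775/721 - 502/(-492)) + 2163)) = √(40*(-1)² + √((775/721 - 502/(-492)) + 2163)) = √(40*1 + √((775*(1/721) - 502*(-1/492)) + 2163)) = √(40 + √((775/721 + 251/246) + 2163)) = √(40 + √(371621/177366 + 2163)) = √(40 + √(384014279/177366)) = √(40 + √68111076609114/177366)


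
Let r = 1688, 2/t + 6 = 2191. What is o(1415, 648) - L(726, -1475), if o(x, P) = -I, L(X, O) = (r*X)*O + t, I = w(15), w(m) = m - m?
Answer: 3949594637998/2185 ≈ 1.8076e+9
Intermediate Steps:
t = 2/2185 (t = 2/(-6 + 2191) = 2/2185 ≈ 0.00091533)
w(m) = 0
I = 0
L(X, O) = 2/2185 + 1688*O*X (L(X, O) = (1688*X)*O + 2/2185 = 1688*O*X + 2/2185 = 2/2185 + 1688*O*X)
o(x, P) = 0 (o(x, P) = -1*0 = 0)
o(1415, 648) - L(726, -1475) = 0 - (2/2185 + 1688*(-1475)*726) = 0 - (2/2185 - 1807594800) = 0 - 1*(-3949594637998/2185) = 0 + 3949594637998/2185 = 3949594637998/2185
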